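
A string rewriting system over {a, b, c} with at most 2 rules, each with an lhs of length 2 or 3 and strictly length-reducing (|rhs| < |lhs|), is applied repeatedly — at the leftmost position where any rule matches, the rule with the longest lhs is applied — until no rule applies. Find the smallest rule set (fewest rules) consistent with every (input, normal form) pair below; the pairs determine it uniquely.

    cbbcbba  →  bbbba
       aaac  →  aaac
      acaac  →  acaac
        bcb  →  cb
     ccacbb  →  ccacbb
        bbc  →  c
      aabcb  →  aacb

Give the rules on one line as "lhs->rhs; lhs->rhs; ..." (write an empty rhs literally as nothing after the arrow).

bc->c; cbc->bb

  | cbbcbba => cbcbba => bbbba
  | aaac
  | acaac
  | bcb => cb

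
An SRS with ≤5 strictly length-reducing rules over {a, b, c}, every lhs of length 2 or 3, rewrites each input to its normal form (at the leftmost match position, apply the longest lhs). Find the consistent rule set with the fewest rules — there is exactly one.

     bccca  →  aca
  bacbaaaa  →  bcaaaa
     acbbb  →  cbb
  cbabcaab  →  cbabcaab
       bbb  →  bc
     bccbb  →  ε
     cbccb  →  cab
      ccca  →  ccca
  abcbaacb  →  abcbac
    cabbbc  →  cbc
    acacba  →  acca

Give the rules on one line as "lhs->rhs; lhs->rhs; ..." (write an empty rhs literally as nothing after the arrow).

  | bccca => aca
  | bacbaaaa => bcaaaa
  | acbbb => cbb
  | cbabcaab

abb->; acb->c; bbb->bc; bcc->a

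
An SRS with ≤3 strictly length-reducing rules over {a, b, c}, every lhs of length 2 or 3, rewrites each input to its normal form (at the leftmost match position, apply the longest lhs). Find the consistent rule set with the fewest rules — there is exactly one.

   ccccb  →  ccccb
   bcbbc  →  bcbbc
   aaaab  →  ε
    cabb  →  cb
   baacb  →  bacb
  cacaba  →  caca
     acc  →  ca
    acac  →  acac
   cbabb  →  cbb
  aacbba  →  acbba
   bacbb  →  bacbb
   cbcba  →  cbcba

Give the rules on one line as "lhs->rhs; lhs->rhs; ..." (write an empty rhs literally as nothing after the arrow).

aa->a; ab->; acc->ca

  | ccccb
  | bcbbc
  | aaaab => aaab => aab => ab => ε
  | cabb => cb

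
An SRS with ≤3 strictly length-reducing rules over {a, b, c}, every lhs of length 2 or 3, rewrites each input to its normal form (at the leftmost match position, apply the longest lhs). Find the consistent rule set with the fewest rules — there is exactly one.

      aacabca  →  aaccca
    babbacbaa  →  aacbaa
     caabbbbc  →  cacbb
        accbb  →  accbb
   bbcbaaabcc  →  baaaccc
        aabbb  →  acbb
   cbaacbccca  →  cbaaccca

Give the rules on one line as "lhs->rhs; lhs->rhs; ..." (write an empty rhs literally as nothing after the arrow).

  | aacabca => aaccca
  | babbacbaa => bcbacbaa => aacbaa
  | caabbbbc => cacbbbc => cacbb
  | accbb

ab->c; bc->; bcb->a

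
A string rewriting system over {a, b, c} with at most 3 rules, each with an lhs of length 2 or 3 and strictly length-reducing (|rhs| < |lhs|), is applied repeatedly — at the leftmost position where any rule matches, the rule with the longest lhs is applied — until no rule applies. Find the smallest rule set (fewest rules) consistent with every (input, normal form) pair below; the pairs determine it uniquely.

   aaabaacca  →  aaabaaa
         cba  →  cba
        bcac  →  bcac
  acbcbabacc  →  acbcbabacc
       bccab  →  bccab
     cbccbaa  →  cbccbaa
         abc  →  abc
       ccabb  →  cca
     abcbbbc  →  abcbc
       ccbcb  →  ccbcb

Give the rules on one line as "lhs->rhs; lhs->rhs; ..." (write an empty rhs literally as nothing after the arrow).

aac->aa; bb->

  | aaabaacca => aaabaaca => aaabaaa
  | cba
  | bcac
  | acbcbabacc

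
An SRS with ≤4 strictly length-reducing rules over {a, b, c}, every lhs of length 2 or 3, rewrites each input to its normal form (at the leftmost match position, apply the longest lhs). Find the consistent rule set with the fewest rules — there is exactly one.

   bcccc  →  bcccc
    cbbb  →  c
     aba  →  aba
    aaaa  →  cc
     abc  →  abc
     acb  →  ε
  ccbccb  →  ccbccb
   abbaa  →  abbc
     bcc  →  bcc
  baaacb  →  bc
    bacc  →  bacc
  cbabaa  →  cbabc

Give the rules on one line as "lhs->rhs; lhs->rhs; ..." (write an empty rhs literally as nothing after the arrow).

aa->c; acb->; bbb->

  | bcccc
  | cbbb => c
  | aba
  | aaaa => caa => cc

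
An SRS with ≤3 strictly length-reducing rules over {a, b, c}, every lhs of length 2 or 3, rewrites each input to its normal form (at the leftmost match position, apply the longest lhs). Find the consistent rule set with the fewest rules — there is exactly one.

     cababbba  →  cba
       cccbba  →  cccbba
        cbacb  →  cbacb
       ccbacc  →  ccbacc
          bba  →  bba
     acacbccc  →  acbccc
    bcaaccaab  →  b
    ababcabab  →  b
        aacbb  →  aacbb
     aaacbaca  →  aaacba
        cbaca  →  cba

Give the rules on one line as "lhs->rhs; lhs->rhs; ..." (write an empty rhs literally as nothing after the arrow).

ab->; bbb->cb; ca->

  | cababbba => babbba => bbba => cba
  | cccbba
  | cbacb
  | ccbacc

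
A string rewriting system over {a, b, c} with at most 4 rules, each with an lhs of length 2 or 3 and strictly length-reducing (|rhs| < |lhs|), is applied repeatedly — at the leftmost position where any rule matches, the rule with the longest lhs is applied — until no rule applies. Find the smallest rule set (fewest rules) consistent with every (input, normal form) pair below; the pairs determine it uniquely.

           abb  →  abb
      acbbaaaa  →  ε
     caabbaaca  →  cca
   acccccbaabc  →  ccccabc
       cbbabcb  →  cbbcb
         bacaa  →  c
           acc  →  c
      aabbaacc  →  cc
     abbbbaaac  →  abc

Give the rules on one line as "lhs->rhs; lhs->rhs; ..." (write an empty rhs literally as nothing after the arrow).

  | abb
  | acbbaaaa => bbaaaa => baaa => aa => ε
  | caabbaaca => cbbaaca => cbaca => cca
  | acccccbaabc => ccccbaabc => ccccabc

aa->; ac->; ba->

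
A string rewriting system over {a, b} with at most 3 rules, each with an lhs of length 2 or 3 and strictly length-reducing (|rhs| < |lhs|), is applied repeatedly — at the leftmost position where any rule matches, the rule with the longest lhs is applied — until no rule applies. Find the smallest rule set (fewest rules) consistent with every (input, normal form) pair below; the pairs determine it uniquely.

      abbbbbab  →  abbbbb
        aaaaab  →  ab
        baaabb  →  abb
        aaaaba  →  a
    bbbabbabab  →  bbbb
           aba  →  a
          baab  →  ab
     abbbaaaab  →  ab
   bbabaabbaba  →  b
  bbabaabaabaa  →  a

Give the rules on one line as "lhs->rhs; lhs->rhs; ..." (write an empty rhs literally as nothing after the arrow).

  | abbbbbab => abbbbb
  | aaaaab => aaaab => aaab => aab => ab
  | baaabb => aabb => abb
  | aaaaba => aaaba => aaba => aba => a

aa->a; ba->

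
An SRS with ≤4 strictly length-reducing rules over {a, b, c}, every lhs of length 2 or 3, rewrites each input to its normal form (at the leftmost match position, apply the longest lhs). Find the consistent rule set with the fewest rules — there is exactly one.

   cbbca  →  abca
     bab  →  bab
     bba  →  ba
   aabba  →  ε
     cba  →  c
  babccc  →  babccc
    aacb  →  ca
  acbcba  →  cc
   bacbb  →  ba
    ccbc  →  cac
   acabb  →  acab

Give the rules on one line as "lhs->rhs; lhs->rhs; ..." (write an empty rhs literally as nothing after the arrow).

  | cbbca => abca
  | bab
  | bba => ba
  | aabba => cbba => aba => ε

aa->c; aba->; bb->b; cb->a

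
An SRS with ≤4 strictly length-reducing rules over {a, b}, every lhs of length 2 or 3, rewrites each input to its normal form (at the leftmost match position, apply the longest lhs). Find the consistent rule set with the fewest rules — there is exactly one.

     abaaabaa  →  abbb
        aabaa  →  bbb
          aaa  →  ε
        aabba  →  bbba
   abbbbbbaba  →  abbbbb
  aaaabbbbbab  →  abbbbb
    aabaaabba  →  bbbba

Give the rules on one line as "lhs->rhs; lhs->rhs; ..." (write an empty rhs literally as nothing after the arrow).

  | abaaabaa => abbaa => abbb
  | aabaa => bbaa => bbb
  | aaa => ε
  | aabba => bbba

aa->b; aaa->; bab->aa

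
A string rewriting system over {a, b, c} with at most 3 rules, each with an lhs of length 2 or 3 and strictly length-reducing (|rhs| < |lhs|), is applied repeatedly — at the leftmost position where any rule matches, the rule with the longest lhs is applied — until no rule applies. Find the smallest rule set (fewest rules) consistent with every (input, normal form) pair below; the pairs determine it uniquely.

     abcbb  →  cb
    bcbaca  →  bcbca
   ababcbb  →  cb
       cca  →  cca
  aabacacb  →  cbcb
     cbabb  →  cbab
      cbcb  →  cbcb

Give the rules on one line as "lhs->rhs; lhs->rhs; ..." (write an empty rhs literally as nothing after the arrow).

  | abcbb => cbbb => cbb => cb
  | bcbaca => bcbca
  | ababcbb => abcbbb => cbbbb => cbbb => cbb => cb
  | cca

abc->cb; ac->c; bb->b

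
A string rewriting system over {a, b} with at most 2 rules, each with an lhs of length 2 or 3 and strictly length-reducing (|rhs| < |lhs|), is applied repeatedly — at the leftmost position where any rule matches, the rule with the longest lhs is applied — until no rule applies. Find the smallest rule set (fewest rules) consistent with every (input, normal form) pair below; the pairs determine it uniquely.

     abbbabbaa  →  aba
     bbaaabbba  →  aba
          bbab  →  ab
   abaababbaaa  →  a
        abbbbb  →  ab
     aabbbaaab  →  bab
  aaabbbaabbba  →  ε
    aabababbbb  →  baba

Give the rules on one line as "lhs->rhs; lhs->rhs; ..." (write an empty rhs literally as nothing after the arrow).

aa->; bb->

  | abbbabbaa => ababbaa => abaaa => aba
  | bbaaabbba => aaabbba => abbba => aba
  | bbab => ab
  | abaababbaaa => abbabbaaa => aabbaaa => bbaaa => aaa => a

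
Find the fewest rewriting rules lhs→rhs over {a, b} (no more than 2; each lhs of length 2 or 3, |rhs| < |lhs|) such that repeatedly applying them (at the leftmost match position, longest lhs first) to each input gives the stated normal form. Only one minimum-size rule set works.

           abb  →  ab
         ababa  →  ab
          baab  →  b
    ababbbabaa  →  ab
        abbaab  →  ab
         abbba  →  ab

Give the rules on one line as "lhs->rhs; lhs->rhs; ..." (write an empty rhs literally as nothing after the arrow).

ba->b; bb->b

  | abb => ab
  | ababa => abba => aba => ab
  | baab => bab => bb => b
  | ababbbabaa => abbbbabaa => abbbabaa => abbabaa => ababaa => abbaa => abaa => aba => ab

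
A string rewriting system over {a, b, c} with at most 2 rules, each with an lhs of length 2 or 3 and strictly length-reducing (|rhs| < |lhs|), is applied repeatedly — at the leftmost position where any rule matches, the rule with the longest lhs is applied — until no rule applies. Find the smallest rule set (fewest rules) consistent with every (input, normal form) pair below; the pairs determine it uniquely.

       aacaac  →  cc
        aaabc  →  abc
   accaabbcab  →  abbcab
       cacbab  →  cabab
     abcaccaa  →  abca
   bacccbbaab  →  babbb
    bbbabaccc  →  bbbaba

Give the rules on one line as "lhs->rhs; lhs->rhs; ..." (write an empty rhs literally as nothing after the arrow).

aa->; ac->a

  | aacaac => caac => cc
  | aaabc => abc
  | accaabbcab => acaabbcab => aaabbcab => abbcab
  | cacbab => cabab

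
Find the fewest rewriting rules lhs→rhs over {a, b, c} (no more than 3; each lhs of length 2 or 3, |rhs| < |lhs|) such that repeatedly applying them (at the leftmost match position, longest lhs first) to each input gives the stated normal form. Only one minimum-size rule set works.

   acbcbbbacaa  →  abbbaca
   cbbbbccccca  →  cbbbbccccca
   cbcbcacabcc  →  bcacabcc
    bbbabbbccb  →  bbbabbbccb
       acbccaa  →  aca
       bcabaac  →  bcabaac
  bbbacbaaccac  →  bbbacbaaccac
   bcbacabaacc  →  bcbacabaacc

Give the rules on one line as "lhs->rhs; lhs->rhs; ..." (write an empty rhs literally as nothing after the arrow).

  | acbcbbbacaa => abbbacaa => abbbaca
  | cbbbbccccca
  | cbcbcacabcc => bcacabcc
  | bbbabbbccb

caa->ca; cbc->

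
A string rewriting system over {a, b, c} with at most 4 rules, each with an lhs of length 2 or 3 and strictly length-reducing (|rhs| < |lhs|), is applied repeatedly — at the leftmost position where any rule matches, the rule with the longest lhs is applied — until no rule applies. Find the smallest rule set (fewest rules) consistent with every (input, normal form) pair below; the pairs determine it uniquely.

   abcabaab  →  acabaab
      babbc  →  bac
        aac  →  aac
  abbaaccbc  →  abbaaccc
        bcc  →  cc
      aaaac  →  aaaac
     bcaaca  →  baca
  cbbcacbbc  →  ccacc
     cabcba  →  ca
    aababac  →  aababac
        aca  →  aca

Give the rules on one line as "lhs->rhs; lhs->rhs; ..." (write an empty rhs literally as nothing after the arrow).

  | abcabaab => acabaab
  | babbc => babc => bac
  | aac
  | abbaaccbc => abbaaccc

bc->c; caa->ba; cba->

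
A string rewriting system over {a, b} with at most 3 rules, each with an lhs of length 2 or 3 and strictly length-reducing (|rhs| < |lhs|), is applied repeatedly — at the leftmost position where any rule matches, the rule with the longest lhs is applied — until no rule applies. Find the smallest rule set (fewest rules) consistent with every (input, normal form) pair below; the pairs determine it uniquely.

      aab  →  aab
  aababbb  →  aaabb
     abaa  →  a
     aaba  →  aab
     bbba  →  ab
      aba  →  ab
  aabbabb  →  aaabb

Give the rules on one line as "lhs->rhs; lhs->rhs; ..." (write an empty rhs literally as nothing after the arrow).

ba->b; baa->; bbb->ab

  | aab
  | aababbb => aabbbb => aaabb
  | abaa => a
  | aaba => aab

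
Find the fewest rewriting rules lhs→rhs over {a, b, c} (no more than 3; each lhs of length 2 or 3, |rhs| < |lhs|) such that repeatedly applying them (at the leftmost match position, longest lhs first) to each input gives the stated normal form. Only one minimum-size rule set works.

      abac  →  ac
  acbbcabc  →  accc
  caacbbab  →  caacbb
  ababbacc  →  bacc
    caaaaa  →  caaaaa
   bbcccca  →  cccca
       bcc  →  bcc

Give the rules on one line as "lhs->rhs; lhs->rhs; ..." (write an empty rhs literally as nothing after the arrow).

ab->; bbc->c

  | abac => ac
  | acbbcabc => accabc => accc
  | caacbbab => caacbb
  | ababbacc => abbacc => bacc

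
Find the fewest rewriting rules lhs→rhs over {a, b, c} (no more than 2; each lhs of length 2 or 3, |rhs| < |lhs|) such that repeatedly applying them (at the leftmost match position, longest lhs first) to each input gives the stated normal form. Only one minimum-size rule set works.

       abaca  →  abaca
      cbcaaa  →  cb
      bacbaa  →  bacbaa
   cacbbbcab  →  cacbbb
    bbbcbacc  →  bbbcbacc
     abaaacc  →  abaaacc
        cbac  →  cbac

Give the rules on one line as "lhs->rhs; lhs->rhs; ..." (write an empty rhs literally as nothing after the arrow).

  | abaca
  | cbcaaa => caa => cb
  | bacbaa
  | cacbbbcab => cacbbb

bca->; caa->cb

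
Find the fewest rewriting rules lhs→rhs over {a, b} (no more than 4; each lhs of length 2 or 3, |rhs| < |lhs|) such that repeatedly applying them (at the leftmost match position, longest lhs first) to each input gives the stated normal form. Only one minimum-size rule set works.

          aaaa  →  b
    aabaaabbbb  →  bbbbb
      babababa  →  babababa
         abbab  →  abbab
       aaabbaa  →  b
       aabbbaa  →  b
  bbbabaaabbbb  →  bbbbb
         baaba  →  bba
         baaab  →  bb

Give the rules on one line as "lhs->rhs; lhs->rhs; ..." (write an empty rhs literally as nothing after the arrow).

aa->b; aaa->aa; baa->aa

  | aaaa => aaa => aa => b
  | aabaaabbbb => bbaaabbbb => baaabbbb => aaabbbb => aabbbb => bbbbb
  | babababa
  | abbab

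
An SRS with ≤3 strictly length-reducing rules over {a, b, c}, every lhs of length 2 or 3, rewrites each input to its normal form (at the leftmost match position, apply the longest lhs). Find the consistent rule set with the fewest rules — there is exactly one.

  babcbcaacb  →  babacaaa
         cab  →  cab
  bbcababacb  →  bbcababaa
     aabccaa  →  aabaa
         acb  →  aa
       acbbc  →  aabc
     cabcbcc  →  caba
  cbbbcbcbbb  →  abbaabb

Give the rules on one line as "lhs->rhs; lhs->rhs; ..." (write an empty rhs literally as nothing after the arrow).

  | babcbcaacb => babacaacb => babacaaa
  | cab
  | bbcababacb => bbcababaa
  | aabccaa => aabaa

cb->a; cc->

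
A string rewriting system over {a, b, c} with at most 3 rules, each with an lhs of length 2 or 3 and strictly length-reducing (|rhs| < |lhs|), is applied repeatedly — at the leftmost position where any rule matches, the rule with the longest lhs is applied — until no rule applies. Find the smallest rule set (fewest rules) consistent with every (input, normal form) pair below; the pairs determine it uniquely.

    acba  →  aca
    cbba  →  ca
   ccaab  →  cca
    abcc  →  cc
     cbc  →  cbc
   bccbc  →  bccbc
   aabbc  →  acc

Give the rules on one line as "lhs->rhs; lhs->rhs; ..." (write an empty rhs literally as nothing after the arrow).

  | acba => aca
  | cbba => cba => ca
  | ccaab => cca
  | abcc => cc

ab->; abb->c; ba->a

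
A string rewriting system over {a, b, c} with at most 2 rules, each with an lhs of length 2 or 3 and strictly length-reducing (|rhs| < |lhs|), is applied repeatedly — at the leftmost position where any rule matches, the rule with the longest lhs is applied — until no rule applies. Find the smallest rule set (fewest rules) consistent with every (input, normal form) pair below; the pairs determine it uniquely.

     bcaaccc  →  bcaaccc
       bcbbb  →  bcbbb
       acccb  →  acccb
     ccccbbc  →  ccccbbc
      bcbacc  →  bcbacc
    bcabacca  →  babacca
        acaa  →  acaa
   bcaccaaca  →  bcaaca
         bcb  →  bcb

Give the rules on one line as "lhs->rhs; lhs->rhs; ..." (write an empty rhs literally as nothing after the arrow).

cab->ab; cac->

  | bcaaccc
  | bcbbb
  | acccb
  | ccccbbc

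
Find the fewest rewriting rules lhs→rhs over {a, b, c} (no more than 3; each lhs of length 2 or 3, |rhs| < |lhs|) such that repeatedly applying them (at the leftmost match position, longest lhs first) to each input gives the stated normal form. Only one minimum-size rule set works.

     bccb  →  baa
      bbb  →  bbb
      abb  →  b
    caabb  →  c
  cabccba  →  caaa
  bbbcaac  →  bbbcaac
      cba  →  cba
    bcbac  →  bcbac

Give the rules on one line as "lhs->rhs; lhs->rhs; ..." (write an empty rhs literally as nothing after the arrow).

ab->; ccb->aa

  | bccb => baa
  | bbb
  | abb => b
  | caabb => cab => c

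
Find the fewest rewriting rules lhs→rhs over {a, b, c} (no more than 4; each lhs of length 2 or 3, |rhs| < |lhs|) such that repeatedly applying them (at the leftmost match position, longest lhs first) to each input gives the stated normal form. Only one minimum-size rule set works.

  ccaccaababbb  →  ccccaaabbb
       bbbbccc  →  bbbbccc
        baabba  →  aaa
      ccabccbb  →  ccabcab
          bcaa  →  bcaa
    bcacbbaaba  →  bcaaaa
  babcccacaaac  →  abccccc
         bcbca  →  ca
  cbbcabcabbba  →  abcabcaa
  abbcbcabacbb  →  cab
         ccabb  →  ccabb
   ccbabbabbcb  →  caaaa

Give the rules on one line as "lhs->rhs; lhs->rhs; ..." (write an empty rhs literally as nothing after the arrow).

  | ccaccaababbb => ccccaababbb => ccccaaabbb
  | bbbbccc
  | baabba => aabba => aaba => aaa
  | ccabccbb => ccabcab

ac->c; ba->a; cb->a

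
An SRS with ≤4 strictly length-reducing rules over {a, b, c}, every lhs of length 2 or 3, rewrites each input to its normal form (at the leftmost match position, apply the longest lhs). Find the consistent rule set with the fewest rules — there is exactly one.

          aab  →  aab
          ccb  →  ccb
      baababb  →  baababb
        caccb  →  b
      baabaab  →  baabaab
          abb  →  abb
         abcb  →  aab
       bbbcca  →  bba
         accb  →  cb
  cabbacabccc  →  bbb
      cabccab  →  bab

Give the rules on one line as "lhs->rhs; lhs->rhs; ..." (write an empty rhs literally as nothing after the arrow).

  | aab
  | ccb
  | baababb
  | caccb => bccb => acb => b

ac->; bc->a; ca->b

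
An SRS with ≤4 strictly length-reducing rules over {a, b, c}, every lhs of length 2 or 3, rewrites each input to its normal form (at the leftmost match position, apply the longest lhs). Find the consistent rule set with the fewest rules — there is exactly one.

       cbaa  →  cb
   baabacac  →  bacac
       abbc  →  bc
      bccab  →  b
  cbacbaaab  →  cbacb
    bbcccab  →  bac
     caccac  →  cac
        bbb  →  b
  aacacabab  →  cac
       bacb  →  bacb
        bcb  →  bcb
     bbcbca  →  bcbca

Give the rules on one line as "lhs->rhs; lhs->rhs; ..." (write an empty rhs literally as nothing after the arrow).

aa->; ab->; bb->b; cc->a

  | cbaa => cb
  | baabacac => bbacac => bacac
  | abbc => bc
  | bccab => baab => bb => b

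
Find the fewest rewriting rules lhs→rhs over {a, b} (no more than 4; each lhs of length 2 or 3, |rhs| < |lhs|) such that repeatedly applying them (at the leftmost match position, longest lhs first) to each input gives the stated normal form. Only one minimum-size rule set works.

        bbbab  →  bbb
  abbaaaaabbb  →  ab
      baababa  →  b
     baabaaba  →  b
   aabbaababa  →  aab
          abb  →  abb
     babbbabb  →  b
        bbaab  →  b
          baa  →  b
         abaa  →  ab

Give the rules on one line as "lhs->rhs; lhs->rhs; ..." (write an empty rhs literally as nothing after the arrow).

  | bbbab => bbb
  | abbaaaaabbb => abaaaabbb => abaaabbb => abaabbb => ababbb => ababb => abab => aba => ab
  | baababa => bababa => baaba => baba => baa => ba => b
  | baabaaba => babaaba => baaaba => baaba => baba => baa => ba => b

ba->b; bab->ba; bba->b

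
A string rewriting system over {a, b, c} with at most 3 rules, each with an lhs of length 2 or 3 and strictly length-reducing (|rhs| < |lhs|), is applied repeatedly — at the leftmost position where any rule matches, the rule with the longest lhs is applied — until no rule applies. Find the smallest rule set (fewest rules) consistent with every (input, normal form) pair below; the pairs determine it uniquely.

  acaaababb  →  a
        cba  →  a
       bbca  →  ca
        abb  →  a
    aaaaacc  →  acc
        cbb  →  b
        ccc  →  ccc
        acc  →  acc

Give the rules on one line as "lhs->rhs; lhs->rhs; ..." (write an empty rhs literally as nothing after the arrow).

aa->b; bb->; cb->

  | acaaababb => acbababb => aababb => bbabb => abb => a
  | cba => a
  | bbca => ca
  | abb => a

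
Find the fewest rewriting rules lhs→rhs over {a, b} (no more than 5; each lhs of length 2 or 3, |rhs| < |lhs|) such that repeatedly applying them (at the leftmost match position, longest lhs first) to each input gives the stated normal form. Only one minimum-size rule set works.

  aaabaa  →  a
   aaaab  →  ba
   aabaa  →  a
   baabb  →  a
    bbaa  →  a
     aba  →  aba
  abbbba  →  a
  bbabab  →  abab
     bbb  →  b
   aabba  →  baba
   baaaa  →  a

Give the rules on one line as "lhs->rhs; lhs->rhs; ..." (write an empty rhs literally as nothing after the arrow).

  | aaabaa => aabaa => baaa => aa => a
  | aaaab => aaab => aab => ba
  | aabaa => baaa => aa => a
  | baabb => abb => a

aa->a; aab->ba; baa->a; bb->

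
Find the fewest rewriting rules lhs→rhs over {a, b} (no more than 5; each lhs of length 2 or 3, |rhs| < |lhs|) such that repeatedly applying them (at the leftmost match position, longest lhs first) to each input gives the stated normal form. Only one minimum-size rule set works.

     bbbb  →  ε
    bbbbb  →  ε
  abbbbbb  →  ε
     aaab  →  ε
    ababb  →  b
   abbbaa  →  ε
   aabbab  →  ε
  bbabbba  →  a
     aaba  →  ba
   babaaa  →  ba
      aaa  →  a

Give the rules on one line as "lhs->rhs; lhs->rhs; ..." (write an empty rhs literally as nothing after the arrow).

aa->; ab->; bb->; bbb->bb

  | bbbb => bbb => bb => ε
  | bbbbb => bbbb => bbb => bb => ε
  | abbbbbb => bbbbb => bbbb => bbb => bb => ε
  | aaab => ab => ε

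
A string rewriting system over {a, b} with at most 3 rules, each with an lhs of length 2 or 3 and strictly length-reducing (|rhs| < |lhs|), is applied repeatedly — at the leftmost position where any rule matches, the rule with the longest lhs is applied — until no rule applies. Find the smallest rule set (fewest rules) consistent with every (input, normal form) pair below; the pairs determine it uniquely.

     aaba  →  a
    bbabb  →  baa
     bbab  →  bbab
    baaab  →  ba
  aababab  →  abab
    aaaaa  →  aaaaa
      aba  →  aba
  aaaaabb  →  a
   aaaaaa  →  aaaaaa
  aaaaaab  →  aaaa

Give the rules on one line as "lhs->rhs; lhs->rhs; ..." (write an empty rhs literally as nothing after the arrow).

aab->; abb->ba; bbb->ba

  | aaba => a
  | bbabb => bbba => baa
  | bbab
  | baaab => ba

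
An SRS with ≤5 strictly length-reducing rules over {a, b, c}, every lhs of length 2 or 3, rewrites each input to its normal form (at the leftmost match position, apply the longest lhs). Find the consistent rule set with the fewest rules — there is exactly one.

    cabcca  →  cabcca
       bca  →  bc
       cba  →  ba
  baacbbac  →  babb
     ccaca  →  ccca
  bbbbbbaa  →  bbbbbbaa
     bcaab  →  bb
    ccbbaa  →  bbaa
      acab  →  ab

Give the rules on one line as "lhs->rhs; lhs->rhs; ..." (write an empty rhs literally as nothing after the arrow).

  | cabcca
  | bca => bc
  | cba => ba
  | baacbbac => babbac => babb

ac->; bca->bc; cac->cc; cb->b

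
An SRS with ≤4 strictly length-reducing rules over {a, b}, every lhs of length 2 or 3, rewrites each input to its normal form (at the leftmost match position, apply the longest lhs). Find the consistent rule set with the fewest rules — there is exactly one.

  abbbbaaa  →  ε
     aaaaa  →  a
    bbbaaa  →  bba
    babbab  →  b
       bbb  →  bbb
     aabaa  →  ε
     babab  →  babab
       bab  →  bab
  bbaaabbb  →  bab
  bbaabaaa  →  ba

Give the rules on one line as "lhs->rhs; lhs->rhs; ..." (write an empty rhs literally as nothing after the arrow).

aa->; abb->a; baa->

  | abbbbaaa => abbaaa => aaaa => aa => ε
  | aaaaa => aaa => a
  | bbbaaa => bba
  | babbab => baab => b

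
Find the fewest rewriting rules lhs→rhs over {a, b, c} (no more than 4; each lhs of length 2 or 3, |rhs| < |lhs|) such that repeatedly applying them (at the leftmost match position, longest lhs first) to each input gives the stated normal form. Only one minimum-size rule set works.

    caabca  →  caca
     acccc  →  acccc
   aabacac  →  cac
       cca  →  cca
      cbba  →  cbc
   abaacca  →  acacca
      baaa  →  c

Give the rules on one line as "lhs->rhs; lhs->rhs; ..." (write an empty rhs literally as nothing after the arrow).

aa->; aab->a; ba->c

  | caabca => caca
  | acccc
  | aabacac => aacac => cac
  | cca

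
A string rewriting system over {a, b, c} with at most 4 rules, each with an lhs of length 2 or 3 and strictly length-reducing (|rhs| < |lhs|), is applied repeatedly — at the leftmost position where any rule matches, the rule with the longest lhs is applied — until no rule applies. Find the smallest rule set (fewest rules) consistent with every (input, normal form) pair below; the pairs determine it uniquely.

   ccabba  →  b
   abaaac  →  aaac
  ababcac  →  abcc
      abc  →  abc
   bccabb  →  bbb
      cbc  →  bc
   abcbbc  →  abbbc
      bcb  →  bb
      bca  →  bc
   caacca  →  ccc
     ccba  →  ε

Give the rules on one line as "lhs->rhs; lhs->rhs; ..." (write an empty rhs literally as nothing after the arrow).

  | ccabba => ccbba => cbba => bba => b
  | abaaac => aaac
  | ababcac => abcac => abcc
  | abc

ba->; ca->c; cb->b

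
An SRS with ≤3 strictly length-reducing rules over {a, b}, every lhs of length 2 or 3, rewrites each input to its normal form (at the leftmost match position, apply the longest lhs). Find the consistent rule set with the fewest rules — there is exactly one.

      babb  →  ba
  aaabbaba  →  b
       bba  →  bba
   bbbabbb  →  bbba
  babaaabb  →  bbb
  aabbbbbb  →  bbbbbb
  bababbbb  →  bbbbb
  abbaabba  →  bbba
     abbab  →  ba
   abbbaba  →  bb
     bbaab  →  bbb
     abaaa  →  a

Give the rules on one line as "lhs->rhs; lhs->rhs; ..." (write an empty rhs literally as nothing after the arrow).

  | babb => bab => ba
  | aaabbaba => abbaba => baba => baa => b
  | bba
  | bbbabbb => bbbabb => bbbab => bbba

aa->; ab->; bab->ba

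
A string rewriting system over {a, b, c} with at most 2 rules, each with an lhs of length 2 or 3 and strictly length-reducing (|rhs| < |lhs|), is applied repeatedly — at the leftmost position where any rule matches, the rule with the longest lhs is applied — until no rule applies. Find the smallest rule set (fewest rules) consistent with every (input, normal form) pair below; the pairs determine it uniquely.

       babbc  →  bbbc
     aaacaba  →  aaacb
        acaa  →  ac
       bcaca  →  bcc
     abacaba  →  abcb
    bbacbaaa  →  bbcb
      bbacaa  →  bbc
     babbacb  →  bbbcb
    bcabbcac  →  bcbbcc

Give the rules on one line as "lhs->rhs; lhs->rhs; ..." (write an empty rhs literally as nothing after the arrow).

ba->b; ca->c

  | babbc => bbbc
  | aaacaba => aaacba => aaacb
  | acaa => aca => ac
  | bcaca => bcca => bcc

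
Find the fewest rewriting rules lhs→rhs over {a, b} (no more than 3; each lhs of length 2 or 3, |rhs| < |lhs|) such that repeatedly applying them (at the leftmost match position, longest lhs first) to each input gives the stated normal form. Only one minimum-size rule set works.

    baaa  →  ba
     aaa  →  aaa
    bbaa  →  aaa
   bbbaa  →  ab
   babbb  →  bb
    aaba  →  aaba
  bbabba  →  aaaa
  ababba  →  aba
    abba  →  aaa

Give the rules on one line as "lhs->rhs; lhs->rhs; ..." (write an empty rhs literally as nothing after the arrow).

baa->b; bba->aa; bbb->ab

  | baaa => ba
  | aaa
  | bbaa => aaa
  | bbbaa => abaa => ab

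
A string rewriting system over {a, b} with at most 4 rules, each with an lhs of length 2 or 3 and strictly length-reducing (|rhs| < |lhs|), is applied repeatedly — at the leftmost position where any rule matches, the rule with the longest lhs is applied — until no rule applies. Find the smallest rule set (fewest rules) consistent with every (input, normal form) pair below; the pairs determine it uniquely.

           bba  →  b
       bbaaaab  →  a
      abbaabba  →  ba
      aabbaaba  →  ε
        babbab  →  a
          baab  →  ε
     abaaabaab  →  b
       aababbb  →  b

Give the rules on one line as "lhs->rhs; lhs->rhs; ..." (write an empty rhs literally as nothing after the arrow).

aa->b; ab->; aba->; bb->a

  | bba => aa => b
  | bbaaaab => aaaaab => baaab => bbab => aab => bb => a
  | abbaabba => baabba => bbbba => abba => ba
  | aabbaaba => bbbaaba => abaaba => aba => ε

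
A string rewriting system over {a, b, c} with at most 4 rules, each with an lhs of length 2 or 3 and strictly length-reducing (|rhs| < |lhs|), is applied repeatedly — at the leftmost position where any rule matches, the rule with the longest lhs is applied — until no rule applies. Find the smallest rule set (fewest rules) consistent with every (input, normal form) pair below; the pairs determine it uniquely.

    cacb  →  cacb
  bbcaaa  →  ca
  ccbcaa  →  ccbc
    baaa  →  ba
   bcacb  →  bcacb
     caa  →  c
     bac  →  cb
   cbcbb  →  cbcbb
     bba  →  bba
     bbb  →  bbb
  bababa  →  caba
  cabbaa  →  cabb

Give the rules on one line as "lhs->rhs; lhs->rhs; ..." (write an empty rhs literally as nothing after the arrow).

aa->; bab->c; bac->cb; bbc->c

  | cacb
  | bbcaaa => caaa => ca
  | ccbcaa => ccbc
  | baaa => ba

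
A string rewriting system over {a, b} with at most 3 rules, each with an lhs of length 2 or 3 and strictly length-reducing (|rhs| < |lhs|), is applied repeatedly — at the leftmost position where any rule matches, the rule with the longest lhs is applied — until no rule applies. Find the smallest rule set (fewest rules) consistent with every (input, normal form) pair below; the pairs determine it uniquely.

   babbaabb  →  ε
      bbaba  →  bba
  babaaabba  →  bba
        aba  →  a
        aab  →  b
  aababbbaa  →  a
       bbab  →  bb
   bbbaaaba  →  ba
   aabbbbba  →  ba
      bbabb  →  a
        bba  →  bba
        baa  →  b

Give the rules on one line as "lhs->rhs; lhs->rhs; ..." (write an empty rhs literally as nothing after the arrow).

  | babbaabb => bbaabb => bbbb => ab => ε
  | bbaba => bba
  | babaaabba => baaabba => babba => bba
  | aba => a

aa->; ab->; bbb->a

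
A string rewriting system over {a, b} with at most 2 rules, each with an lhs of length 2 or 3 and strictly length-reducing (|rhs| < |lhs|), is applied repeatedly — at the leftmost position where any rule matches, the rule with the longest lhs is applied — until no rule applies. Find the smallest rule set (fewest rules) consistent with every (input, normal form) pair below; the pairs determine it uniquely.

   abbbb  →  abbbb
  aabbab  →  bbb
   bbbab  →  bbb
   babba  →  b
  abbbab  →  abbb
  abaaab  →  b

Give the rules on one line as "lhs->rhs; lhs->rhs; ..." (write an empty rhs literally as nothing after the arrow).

  | abbbb
  | aabbab => bbbab => bbb
  | bbbab => bbb
  | babba => bba => b

aa->b; ba->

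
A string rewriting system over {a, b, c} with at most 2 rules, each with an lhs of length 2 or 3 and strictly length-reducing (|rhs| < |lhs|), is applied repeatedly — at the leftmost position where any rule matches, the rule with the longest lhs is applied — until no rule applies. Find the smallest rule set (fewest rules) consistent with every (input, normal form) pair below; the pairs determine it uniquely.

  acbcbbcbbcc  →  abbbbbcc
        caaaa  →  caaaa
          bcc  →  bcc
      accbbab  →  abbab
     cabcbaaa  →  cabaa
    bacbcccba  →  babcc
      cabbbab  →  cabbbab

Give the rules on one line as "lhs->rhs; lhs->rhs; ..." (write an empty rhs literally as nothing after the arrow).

cb->b; cba->

  | acbcbbcbbcc => abcbbcbbcc => abbbcbbcc => abbbbbcc
  | caaaa
  | bcc
  | accbbab => acbbab => abbab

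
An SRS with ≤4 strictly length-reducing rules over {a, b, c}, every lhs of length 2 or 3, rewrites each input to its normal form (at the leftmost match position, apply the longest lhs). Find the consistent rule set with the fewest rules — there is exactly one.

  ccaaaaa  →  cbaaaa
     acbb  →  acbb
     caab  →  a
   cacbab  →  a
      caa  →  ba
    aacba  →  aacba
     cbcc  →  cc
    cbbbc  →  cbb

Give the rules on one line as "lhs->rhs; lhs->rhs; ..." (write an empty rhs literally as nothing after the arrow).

  | ccaaaaa => cbaaaa
  | acbb
  | caab => bab => a
  | cacbab => bcbab => bab => a

bab->a; bc->; ca->b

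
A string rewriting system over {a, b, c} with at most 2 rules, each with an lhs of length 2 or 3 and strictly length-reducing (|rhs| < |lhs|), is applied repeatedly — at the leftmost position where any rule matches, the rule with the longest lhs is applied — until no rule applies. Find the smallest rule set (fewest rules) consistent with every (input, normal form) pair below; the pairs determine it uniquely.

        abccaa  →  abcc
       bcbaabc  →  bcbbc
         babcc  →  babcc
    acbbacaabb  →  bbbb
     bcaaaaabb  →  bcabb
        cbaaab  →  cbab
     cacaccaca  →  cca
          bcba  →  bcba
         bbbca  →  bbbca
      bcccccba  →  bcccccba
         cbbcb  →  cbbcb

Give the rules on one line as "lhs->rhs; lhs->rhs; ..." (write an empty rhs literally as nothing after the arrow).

aa->; ac->

  | abccaa => abcc
  | bcbaabc => bcbbc
  | babcc
  | acbbacaabb => bbacaabb => bbaabb => bbbb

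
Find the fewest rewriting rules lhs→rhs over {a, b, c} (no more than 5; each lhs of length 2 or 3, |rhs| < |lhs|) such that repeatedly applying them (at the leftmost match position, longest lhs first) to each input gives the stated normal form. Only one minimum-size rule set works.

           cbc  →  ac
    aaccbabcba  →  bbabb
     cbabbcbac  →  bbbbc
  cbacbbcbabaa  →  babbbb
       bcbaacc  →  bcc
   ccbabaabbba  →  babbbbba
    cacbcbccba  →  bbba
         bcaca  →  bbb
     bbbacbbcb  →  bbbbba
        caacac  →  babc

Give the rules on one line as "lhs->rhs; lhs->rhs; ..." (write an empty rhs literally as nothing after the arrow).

aa->b; aaa->; ca->b; cb->a

  | cbc => ac
  | aaccbabcba => bccbabcba => bcaabcba => bbabcba => bbabaa => bbabb
  | cbabbcbac => aabbcbac => bbbcbac => bbbaac => bbbbc
  | cbacbbcbabaa => aacbbcbabaa => bcbbcbabaa => babcbabaa => babaabaa => babbbaa => babbbb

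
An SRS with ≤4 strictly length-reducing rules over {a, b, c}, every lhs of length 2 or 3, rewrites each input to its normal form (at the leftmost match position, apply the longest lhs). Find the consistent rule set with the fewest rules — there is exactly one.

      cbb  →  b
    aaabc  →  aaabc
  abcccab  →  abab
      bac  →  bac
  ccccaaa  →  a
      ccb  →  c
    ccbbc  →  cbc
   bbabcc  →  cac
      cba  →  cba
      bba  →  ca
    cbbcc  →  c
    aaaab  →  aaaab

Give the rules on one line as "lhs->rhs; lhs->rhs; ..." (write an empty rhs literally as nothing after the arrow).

bb->c; caa->; cc->b

  | cbb => cc => b
  | aaabc
  | abcccab => abbcab => accab => abab
  | bac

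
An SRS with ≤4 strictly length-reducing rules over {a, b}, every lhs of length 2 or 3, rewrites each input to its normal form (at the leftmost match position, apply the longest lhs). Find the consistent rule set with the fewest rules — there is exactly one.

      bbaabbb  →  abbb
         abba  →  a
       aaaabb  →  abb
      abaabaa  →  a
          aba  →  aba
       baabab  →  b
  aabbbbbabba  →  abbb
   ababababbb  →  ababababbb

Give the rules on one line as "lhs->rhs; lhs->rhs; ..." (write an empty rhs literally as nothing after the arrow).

  | bbaabbb => abbb
  | abba => a
  | aaaabb => aaabb => aabb => abb
  | abaabaa => abbaa => aa => a

aa->a; baa->b; bba->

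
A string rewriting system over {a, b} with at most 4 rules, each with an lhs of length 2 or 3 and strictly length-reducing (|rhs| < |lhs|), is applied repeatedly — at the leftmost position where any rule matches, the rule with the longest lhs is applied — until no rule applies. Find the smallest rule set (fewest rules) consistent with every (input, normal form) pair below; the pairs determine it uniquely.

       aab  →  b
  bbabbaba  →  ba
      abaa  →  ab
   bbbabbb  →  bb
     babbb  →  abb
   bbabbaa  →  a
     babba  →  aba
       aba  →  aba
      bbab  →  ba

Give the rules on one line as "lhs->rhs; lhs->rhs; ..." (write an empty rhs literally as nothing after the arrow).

  | aab => b
  | bbabbaba => bababa => aaba => ba
  | abaa => ab
  | bbbabbb => ababbb => aabb => bb

aa->; bab->a; bbb->ab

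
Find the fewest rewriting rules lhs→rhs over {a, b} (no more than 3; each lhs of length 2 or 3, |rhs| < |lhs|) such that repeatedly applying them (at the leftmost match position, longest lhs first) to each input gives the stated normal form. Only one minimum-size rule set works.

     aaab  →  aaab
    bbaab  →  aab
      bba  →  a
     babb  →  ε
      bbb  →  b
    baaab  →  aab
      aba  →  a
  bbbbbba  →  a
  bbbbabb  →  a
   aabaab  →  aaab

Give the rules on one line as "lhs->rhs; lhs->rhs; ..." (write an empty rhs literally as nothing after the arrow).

ba->; bb->

  | aaab
  | bbaab => aab
  | bba => a
  | babb => bb => ε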